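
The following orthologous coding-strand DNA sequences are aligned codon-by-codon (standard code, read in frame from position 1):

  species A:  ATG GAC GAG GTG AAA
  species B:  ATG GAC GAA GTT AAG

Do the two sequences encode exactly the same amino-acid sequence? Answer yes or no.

yes

Codon 1: ATG Met / ATG Met — identical.
Codon 2: GAC Asp / GAC Asp — identical.
Codon 3: GAG Glu / GAA Glu — synonymous.
Codon 4: GTG Val / GTT Val — synonymous.
Codon 5: AAA Lys / AAG Lys — synonymous.
Nonsynonymous differences: 0 → same protein.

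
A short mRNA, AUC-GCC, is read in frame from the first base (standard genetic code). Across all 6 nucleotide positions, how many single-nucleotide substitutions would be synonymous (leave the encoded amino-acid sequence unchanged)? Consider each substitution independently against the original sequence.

Codon 1 (AUC, Ile): 2 synonymous substitutions.
Codon 2 (GCC, Ala): 3 synonymous substitutions.
Total: 2 + 3 = 5.

5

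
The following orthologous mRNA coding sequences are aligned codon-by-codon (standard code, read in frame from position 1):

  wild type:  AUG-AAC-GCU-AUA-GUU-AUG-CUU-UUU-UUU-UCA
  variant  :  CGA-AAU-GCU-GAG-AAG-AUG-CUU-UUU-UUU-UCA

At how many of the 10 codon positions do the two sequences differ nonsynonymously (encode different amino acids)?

3

Codon 1: AUG Met / CGA Arg — nonsynonymous.
Codon 2: AAC Asn / AAU Asn — synonymous.
Codon 3: GCU Ala / GCU Ala — identical.
Codon 4: AUA Ile / GAG Glu — nonsynonymous.
Codon 5: GUU Val / AAG Lys — nonsynonymous.
Codon 6: AUG Met / AUG Met — identical.
Codon 7: CUU Leu / CUU Leu — identical.
Codon 8: UUU Phe / UUU Phe — identical.
Codon 9: UUU Phe / UUU Phe — identical.
Codon 10: UCA Ser / UCA Ser — identical.
Nonsynonymous differences: 3.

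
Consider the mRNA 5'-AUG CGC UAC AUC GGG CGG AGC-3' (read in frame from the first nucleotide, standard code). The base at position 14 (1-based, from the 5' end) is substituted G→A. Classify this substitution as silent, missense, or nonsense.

Position 14 falls in codon 5: GGG → Gly.
After the substitution the codon is GAG → Glu.
Gly ≠ Glu, so this is a missense mutation.

missense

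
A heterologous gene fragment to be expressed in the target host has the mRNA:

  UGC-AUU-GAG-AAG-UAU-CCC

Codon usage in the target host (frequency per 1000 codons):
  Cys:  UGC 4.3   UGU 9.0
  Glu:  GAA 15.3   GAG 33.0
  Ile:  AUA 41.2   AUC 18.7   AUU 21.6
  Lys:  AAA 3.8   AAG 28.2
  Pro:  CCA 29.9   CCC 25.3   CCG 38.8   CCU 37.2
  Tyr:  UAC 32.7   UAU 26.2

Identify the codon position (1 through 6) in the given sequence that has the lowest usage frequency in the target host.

1

Codon 1 UGC (Cys): 4.3 per 1000.
Codon 2 AUU (Ile): 21.6 per 1000.
Codon 3 GAG (Glu): 33.0 per 1000.
Codon 4 AAG (Lys): 28.2 per 1000.
Codon 5 UAU (Tyr): 26.2 per 1000.
Codon 6 CCC (Pro): 25.3 per 1000.
Lowest frequency is 4.3 at codon 1.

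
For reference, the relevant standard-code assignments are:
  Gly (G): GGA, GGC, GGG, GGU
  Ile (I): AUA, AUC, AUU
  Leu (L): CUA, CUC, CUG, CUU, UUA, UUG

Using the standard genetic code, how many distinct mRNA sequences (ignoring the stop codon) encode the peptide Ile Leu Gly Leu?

Ile: 3 codons.
Leu: 6 codons.
Gly: 4 codons.
Leu: 6 codons.
3 × 6 × 4 × 6 = 432.

432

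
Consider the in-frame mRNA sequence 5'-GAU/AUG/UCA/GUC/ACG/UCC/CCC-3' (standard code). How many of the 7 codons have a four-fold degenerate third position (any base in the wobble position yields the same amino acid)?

Codon 1 GAU (Asp): third position 2-fold.
Codon 2 AUG (Met): third position 1-fold.
Codon 3 UCA (Ser): third position 4-fold.
Codon 4 GUC (Val): third position 4-fold.
Codon 5 ACG (Thr): third position 4-fold.
Codon 6 UCC (Ser): third position 4-fold.
Codon 7 CCC (Pro): third position 4-fold.
Four-fold degenerate third positions: 5.

5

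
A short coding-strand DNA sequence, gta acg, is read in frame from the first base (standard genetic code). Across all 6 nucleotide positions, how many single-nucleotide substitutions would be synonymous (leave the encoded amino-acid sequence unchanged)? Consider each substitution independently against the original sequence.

6

Codon 1 (GTA, Val): 3 synonymous substitutions.
Codon 2 (ACG, Thr): 3 synonymous substitutions.
Total: 3 + 3 = 6.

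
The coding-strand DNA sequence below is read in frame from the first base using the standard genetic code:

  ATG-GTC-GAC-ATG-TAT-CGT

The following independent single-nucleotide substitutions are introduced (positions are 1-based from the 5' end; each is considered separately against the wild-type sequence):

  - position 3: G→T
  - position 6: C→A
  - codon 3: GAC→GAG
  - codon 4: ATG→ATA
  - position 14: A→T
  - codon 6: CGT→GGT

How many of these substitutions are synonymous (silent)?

1

Codon 1: ATG (Met) → ATT (Ile) — missense.
Codon 2: GTC (Val) → GTA (Val) — synonymous.
Codon 3: GAC (Asp) → GAG (Glu) — missense.
Codon 4: ATG (Met) → ATA (Ile) — missense.
Codon 5: TAT (Tyr) → TTT (Phe) — missense.
Codon 6: CGT (Arg) → GGT (Gly) — missense.
Synonymous: 1 of 6.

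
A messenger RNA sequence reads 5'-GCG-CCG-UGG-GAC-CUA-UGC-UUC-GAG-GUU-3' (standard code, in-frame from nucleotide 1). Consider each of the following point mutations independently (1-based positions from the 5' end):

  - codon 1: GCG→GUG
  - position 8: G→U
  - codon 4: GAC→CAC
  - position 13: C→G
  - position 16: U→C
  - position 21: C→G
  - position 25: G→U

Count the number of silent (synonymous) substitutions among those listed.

0

Codon 1: GCG (Ala) → GUG (Val) — missense.
Codon 3: UGG (Trp) → UUG (Leu) — missense.
Codon 4: GAC (Asp) → CAC (His) — missense.
Codon 5: CUA (Leu) → GUA (Val) — missense.
Codon 6: UGC (Cys) → CGC (Arg) — missense.
Codon 7: UUC (Phe) → UUG (Leu) — missense.
Codon 9: GUU (Val) → UUU (Phe) — missense.
Synonymous: 0 of 7.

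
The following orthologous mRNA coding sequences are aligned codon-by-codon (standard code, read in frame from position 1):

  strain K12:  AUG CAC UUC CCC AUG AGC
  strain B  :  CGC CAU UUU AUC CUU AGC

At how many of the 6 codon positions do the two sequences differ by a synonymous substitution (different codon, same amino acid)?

2

Codon 1: AUG Met / CGC Arg — nonsynonymous.
Codon 2: CAC His / CAU His — synonymous.
Codon 3: UUC Phe / UUU Phe — synonymous.
Codon 4: CCC Pro / AUC Ile — nonsynonymous.
Codon 5: AUG Met / CUU Leu — nonsynonymous.
Codon 6: AGC Ser / AGC Ser — identical.
Synonymous differences: 2.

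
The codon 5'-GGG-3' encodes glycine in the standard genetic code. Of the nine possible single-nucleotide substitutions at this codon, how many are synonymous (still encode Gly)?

Position 1: none → 0 synonymous.
Position 2: none → 0 synonymous.
Position 3: GGT, GGC, GGA → 3 synonymous.
Total: 0 + 0 + 3 = 3.

3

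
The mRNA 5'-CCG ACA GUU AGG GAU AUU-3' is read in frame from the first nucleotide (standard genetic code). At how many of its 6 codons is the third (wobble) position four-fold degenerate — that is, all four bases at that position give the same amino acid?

Codon 1 CCG (Pro): third position 4-fold.
Codon 2 ACA (Thr): third position 4-fold.
Codon 3 GUU (Val): third position 4-fold.
Codon 4 AGG (Arg): third position 2-fold.
Codon 5 GAU (Asp): third position 2-fold.
Codon 6 AUU (Ile): third position 3-fold.
Four-fold degenerate third positions: 3.

3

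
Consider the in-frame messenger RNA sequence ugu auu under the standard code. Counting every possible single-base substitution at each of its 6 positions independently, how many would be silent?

3

Codon 1 (UGU, Cys): 1 synonymous substitution.
Codon 2 (AUU, Ile): 2 synonymous substitutions.
Total: 1 + 2 = 3.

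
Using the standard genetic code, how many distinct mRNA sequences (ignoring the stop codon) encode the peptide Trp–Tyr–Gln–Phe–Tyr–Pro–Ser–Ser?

Trp: 1 codon.
Tyr: 2 codons.
Gln: 2 codons.
Phe: 2 codons.
Tyr: 2 codons.
Pro: 4 codons.
Ser: 6 codons.
Ser: 6 codons.
1 × 2 × 2 × 2 × 2 × 4 × 6 × 6 = 2304.

2304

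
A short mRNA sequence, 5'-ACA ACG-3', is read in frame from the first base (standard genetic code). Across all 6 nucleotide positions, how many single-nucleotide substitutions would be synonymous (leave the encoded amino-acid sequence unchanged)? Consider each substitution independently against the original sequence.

Codon 1 (ACA, Thr): 3 synonymous substitutions.
Codon 2 (ACG, Thr): 3 synonymous substitutions.
Total: 3 + 3 = 6.

6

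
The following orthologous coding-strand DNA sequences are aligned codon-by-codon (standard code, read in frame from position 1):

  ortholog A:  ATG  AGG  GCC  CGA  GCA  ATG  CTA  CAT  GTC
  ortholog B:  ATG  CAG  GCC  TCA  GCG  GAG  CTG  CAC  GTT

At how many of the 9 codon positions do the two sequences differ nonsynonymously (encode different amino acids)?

Codon 1: ATG Met / ATG Met — identical.
Codon 2: AGG Arg / CAG Gln — nonsynonymous.
Codon 3: GCC Ala / GCC Ala — identical.
Codon 4: CGA Arg / TCA Ser — nonsynonymous.
Codon 5: GCA Ala / GCG Ala — synonymous.
Codon 6: ATG Met / GAG Glu — nonsynonymous.
Codon 7: CTA Leu / CTG Leu — synonymous.
Codon 8: CAT His / CAC His — synonymous.
Codon 9: GTC Val / GTT Val — synonymous.
Nonsynonymous differences: 3.

3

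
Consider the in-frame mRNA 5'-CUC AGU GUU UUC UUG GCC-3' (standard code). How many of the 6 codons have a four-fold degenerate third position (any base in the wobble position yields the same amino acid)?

Codon 1 CUC (Leu): third position 4-fold.
Codon 2 AGU (Ser): third position 2-fold.
Codon 3 GUU (Val): third position 4-fold.
Codon 4 UUC (Phe): third position 2-fold.
Codon 5 UUG (Leu): third position 2-fold.
Codon 6 GCC (Ala): third position 4-fold.
Four-fold degenerate third positions: 3.

3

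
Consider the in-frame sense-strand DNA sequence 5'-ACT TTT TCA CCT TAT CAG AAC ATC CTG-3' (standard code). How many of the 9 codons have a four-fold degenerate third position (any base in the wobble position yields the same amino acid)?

Codon 1 ACT (Thr): third position 4-fold.
Codon 2 TTT (Phe): third position 2-fold.
Codon 3 TCA (Ser): third position 4-fold.
Codon 4 CCT (Pro): third position 4-fold.
Codon 5 TAT (Tyr): third position 2-fold.
Codon 6 CAG (Gln): third position 2-fold.
Codon 7 AAC (Asn): third position 2-fold.
Codon 8 ATC (Ile): third position 3-fold.
Codon 9 CTG (Leu): third position 4-fold.
Four-fold degenerate third positions: 4.

4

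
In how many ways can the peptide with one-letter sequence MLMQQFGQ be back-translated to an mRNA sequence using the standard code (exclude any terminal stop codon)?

384

Met: 1 codon.
Leu: 6 codons.
Met: 1 codon.
Gln: 2 codons.
Gln: 2 codons.
Phe: 2 codons.
Gly: 4 codons.
Gln: 2 codons.
1 × 6 × 1 × 2 × 2 × 2 × 4 × 2 = 384.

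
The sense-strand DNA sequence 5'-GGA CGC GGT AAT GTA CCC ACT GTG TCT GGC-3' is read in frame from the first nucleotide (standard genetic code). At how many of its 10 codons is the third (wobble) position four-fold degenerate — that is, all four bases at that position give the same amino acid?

9

Codon 1 GGA (Gly): third position 4-fold.
Codon 2 CGC (Arg): third position 4-fold.
Codon 3 GGT (Gly): third position 4-fold.
Codon 4 AAT (Asn): third position 2-fold.
Codon 5 GTA (Val): third position 4-fold.
Codon 6 CCC (Pro): third position 4-fold.
Codon 7 ACT (Thr): third position 4-fold.
Codon 8 GTG (Val): third position 4-fold.
Codon 9 TCT (Ser): third position 4-fold.
Codon 10 GGC (Gly): third position 4-fold.
Four-fold degenerate third positions: 9.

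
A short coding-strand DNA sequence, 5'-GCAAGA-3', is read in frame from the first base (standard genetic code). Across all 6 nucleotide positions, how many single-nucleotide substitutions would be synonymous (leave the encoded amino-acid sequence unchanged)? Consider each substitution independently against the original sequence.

Codon 1 (GCA, Ala): 3 synonymous substitutions.
Codon 2 (AGA, Arg): 2 synonymous substitutions.
Total: 3 + 2 = 5.

5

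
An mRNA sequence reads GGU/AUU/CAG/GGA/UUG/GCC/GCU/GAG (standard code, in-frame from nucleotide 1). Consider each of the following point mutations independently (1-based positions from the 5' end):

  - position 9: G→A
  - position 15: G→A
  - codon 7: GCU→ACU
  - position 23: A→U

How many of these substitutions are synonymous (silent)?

Codon 3: CAG (Gln) → CAA (Gln) — synonymous.
Codon 5: UUG (Leu) → UUA (Leu) — synonymous.
Codon 7: GCU (Ala) → ACU (Thr) — missense.
Codon 8: GAG (Glu) → GUG (Val) — missense.
Synonymous: 2 of 4.

2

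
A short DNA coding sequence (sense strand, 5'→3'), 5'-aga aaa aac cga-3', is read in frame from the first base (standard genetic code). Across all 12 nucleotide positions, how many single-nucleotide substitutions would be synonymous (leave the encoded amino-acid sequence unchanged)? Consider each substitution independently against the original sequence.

Codon 1 (AGA, Arg): 2 synonymous substitutions.
Codon 2 (AAA, Lys): 1 synonymous substitution.
Codon 3 (AAC, Asn): 1 synonymous substitution.
Codon 4 (CGA, Arg): 4 synonymous substitutions.
Total: 2 + 1 + 1 + 4 = 8.

8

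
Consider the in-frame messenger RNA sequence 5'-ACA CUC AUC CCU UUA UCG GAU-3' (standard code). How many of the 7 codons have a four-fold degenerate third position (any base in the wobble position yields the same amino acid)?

4

Codon 1 ACA (Thr): third position 4-fold.
Codon 2 CUC (Leu): third position 4-fold.
Codon 3 AUC (Ile): third position 3-fold.
Codon 4 CCU (Pro): third position 4-fold.
Codon 5 UUA (Leu): third position 2-fold.
Codon 6 UCG (Ser): third position 4-fold.
Codon 7 GAU (Asp): third position 2-fold.
Four-fold degenerate third positions: 4.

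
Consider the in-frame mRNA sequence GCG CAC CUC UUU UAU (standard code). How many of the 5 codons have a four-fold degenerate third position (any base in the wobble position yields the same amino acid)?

Codon 1 GCG (Ala): third position 4-fold.
Codon 2 CAC (His): third position 2-fold.
Codon 3 CUC (Leu): third position 4-fold.
Codon 4 UUU (Phe): third position 2-fold.
Codon 5 UAU (Tyr): third position 2-fold.
Four-fold degenerate third positions: 2.

2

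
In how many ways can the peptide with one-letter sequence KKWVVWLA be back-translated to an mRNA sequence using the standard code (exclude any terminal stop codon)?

1536

Lys: 2 codons.
Lys: 2 codons.
Trp: 1 codon.
Val: 4 codons.
Val: 4 codons.
Trp: 1 codon.
Leu: 6 codons.
Ala: 4 codons.
2 × 2 × 1 × 4 × 4 × 1 × 6 × 4 = 1536.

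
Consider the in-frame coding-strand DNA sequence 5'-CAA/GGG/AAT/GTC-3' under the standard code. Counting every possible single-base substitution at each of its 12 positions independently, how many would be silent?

Codon 1 (CAA, Gln): 1 synonymous substitution.
Codon 2 (GGG, Gly): 3 synonymous substitutions.
Codon 3 (AAT, Asn): 1 synonymous substitution.
Codon 4 (GTC, Val): 3 synonymous substitutions.
Total: 1 + 3 + 1 + 3 = 8.

8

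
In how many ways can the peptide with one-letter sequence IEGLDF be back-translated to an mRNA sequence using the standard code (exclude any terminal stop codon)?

576

Ile: 3 codons.
Glu: 2 codons.
Gly: 4 codons.
Leu: 6 codons.
Asp: 2 codons.
Phe: 2 codons.
3 × 2 × 4 × 6 × 2 × 2 = 576.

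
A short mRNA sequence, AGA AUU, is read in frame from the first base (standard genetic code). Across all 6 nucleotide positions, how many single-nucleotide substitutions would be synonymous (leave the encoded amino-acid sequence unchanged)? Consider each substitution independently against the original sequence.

Codon 1 (AGA, Arg): 2 synonymous substitutions.
Codon 2 (AUU, Ile): 2 synonymous substitutions.
Total: 2 + 2 = 4.

4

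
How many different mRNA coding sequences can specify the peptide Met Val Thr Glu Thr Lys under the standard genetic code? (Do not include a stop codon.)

Met: 1 codon.
Val: 4 codons.
Thr: 4 codons.
Glu: 2 codons.
Thr: 4 codons.
Lys: 2 codons.
1 × 4 × 4 × 2 × 4 × 2 = 256.

256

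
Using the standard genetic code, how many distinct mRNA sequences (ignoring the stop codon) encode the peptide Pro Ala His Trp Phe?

64

Pro: 4 codons.
Ala: 4 codons.
His: 2 codons.
Trp: 1 codon.
Phe: 2 codons.
4 × 4 × 2 × 1 × 2 = 64.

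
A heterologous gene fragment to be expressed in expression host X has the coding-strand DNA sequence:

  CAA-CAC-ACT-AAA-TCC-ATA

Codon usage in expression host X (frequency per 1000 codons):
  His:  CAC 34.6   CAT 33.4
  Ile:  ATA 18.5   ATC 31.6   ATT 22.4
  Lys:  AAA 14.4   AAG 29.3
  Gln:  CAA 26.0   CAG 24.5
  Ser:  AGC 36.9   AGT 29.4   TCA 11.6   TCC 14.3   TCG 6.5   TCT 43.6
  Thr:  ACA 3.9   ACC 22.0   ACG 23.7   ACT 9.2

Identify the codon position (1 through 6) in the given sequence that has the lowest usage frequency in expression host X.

Codon 1 CAA (Gln): 26.0 per 1000.
Codon 2 CAC (His): 34.6 per 1000.
Codon 3 ACT (Thr): 9.2 per 1000.
Codon 4 AAA (Lys): 14.4 per 1000.
Codon 5 TCC (Ser): 14.3 per 1000.
Codon 6 ATA (Ile): 18.5 per 1000.
Lowest frequency is 9.2 at codon 3.

3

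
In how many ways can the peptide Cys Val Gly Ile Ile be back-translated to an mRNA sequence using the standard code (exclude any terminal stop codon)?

288

Cys: 2 codons.
Val: 4 codons.
Gly: 4 codons.
Ile: 3 codons.
Ile: 3 codons.
2 × 4 × 4 × 3 × 3 = 288.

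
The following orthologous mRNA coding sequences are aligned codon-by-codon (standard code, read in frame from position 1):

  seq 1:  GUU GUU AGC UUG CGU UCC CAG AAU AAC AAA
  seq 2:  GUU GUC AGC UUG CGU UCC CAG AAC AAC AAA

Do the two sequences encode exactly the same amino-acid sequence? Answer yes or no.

yes

Codon 1: GUU Val / GUU Val — identical.
Codon 2: GUU Val / GUC Val — synonymous.
Codon 3: AGC Ser / AGC Ser — identical.
Codon 4: UUG Leu / UUG Leu — identical.
Codon 5: CGU Arg / CGU Arg — identical.
Codon 6: UCC Ser / UCC Ser — identical.
Codon 7: CAG Gln / CAG Gln — identical.
Codon 8: AAU Asn / AAC Asn — synonymous.
Codon 9: AAC Asn / AAC Asn — identical.
Codon 10: AAA Lys / AAA Lys — identical.
Nonsynonymous differences: 0 → same protein.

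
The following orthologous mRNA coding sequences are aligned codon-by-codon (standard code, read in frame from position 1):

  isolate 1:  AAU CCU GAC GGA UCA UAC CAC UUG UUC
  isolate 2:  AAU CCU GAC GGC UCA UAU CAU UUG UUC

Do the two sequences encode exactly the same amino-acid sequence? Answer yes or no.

yes

Codon 1: AAU Asn / AAU Asn — identical.
Codon 2: CCU Pro / CCU Pro — identical.
Codon 3: GAC Asp / GAC Asp — identical.
Codon 4: GGA Gly / GGC Gly — synonymous.
Codon 5: UCA Ser / UCA Ser — identical.
Codon 6: UAC Tyr / UAU Tyr — synonymous.
Codon 7: CAC His / CAU His — synonymous.
Codon 8: UUG Leu / UUG Leu — identical.
Codon 9: UUC Phe / UUC Phe — identical.
Nonsynonymous differences: 0 → same protein.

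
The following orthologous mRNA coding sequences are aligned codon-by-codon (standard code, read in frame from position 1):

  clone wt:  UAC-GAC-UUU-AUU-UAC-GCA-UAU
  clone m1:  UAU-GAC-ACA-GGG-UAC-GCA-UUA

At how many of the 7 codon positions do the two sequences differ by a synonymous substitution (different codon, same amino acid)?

1

Codon 1: UAC Tyr / UAU Tyr — synonymous.
Codon 2: GAC Asp / GAC Asp — identical.
Codon 3: UUU Phe / ACA Thr — nonsynonymous.
Codon 4: AUU Ile / GGG Gly — nonsynonymous.
Codon 5: UAC Tyr / UAC Tyr — identical.
Codon 6: GCA Ala / GCA Ala — identical.
Codon 7: UAU Tyr / UUA Leu — nonsynonymous.
Synonymous differences: 1.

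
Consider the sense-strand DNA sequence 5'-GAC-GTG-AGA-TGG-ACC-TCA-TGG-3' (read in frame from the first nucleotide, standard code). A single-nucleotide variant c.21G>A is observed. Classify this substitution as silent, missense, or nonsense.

Position 21 falls in codon 7: TGG → Trp.
After the substitution the codon is TGA → Stop.
The new codon is a stop codon, so this is a nonsense mutation.

nonsense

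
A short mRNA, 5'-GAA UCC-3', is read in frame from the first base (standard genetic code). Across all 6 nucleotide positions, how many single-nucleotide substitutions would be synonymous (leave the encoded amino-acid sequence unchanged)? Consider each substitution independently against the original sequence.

4

Codon 1 (GAA, Glu): 1 synonymous substitution.
Codon 2 (UCC, Ser): 3 synonymous substitutions.
Total: 1 + 3 = 4.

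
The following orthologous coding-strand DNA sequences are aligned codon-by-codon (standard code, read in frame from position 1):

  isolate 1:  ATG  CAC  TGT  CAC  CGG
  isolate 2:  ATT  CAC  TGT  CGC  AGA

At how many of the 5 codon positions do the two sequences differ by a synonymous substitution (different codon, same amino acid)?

1

Codon 1: ATG Met / ATT Ile — nonsynonymous.
Codon 2: CAC His / CAC His — identical.
Codon 3: TGT Cys / TGT Cys — identical.
Codon 4: CAC His / CGC Arg — nonsynonymous.
Codon 5: CGG Arg / AGA Arg — synonymous.
Synonymous differences: 1.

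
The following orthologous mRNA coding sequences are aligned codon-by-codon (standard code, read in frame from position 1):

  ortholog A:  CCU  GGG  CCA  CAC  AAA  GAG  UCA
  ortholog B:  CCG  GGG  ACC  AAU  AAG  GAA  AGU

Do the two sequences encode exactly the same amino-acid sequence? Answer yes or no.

no

Codon 1: CCU Pro / CCG Pro — synonymous.
Codon 2: GGG Gly / GGG Gly — identical.
Codon 3: CCA Pro / ACC Thr — nonsynonymous.
Codon 4: CAC His / AAU Asn — nonsynonymous.
Codon 5: AAA Lys / AAG Lys — synonymous.
Codon 6: GAG Glu / GAA Glu — synonymous.
Codon 7: UCA Ser / AGU Ser — synonymous.
Nonsynonymous differences: 2 → different protein.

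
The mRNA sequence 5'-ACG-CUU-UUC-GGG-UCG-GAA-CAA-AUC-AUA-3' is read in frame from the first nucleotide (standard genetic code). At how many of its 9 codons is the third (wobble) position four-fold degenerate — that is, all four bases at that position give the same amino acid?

4

Codon 1 ACG (Thr): third position 4-fold.
Codon 2 CUU (Leu): third position 4-fold.
Codon 3 UUC (Phe): third position 2-fold.
Codon 4 GGG (Gly): third position 4-fold.
Codon 5 UCG (Ser): third position 4-fold.
Codon 6 GAA (Glu): third position 2-fold.
Codon 7 CAA (Gln): third position 2-fold.
Codon 8 AUC (Ile): third position 3-fold.
Codon 9 AUA (Ile): third position 3-fold.
Four-fold degenerate third positions: 4.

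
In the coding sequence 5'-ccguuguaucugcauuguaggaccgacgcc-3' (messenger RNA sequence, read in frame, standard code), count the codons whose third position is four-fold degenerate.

4

Codon 1 CCG (Pro): third position 4-fold.
Codon 2 UUG (Leu): third position 2-fold.
Codon 3 UAU (Tyr): third position 2-fold.
Codon 4 CUG (Leu): third position 4-fold.
Codon 5 CAU (His): third position 2-fold.
Codon 6 UGU (Cys): third position 2-fold.
Codon 7 AGG (Arg): third position 2-fold.
Codon 8 ACC (Thr): third position 4-fold.
Codon 9 GAC (Asp): third position 2-fold.
Codon 10 GCC (Ala): third position 4-fold.
Four-fold degenerate third positions: 4.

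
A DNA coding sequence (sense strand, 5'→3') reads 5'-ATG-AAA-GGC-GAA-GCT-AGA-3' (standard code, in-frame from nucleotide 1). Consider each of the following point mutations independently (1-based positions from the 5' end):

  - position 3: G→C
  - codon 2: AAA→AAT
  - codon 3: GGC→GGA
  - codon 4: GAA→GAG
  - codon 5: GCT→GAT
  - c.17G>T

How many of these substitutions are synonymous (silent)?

2

Codon 1: ATG (Met) → ATC (Ile) — missense.
Codon 2: AAA (Lys) → AAT (Asn) — missense.
Codon 3: GGC (Gly) → GGA (Gly) — synonymous.
Codon 4: GAA (Glu) → GAG (Glu) — synonymous.
Codon 5: GCT (Ala) → GAT (Asp) — missense.
Codon 6: AGA (Arg) → ATA (Ile) — missense.
Synonymous: 2 of 6.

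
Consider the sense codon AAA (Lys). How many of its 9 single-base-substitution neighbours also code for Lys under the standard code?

1

Position 1: none → 0 synonymous.
Position 2: none → 0 synonymous.
Position 3: AAG → 1 synonymous.
Total: 0 + 0 + 1 = 1.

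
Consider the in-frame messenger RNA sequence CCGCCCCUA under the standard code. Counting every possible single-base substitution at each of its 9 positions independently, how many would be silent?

10

Codon 1 (CCG, Pro): 3 synonymous substitutions.
Codon 2 (CCC, Pro): 3 synonymous substitutions.
Codon 3 (CUA, Leu): 4 synonymous substitutions.
Total: 3 + 3 + 4 = 10.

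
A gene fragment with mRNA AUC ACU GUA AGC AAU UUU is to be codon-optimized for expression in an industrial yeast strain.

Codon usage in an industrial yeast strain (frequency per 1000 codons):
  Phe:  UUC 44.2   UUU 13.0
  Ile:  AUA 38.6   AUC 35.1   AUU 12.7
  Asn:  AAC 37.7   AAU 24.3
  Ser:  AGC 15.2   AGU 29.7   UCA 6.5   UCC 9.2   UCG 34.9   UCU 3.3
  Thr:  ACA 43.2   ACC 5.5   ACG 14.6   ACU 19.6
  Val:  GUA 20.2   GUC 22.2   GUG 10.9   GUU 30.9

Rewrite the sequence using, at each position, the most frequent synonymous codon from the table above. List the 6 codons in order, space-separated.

AUA ACA GUU UCG AAC UUC

Codon 1 (Ile): best is AUA at 38.6.
Codon 2 (Thr): best is ACA at 43.2.
Codon 3 (Val): best is GUU at 30.9.
Codon 4 (Ser): best is UCG at 34.9.
Codon 5 (Asn): best is AAC at 37.7.
Codon 6 (Phe): best is UUC at 44.2.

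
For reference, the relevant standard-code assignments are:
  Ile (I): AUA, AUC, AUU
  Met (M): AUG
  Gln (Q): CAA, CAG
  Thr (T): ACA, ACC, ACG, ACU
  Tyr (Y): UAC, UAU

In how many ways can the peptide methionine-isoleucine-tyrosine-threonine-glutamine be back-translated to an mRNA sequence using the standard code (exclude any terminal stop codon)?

Met: 1 codon.
Ile: 3 codons.
Tyr: 2 codons.
Thr: 4 codons.
Gln: 2 codons.
1 × 3 × 2 × 4 × 2 = 48.

48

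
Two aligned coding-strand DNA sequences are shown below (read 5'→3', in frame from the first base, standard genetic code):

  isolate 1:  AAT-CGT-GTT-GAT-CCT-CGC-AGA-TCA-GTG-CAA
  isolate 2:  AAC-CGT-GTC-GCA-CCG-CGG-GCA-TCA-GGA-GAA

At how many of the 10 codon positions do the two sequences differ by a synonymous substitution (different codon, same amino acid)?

Codon 1: AAT Asn / AAC Asn — synonymous.
Codon 2: CGT Arg / CGT Arg — identical.
Codon 3: GTT Val / GTC Val — synonymous.
Codon 4: GAT Asp / GCA Ala — nonsynonymous.
Codon 5: CCT Pro / CCG Pro — synonymous.
Codon 6: CGC Arg / CGG Arg — synonymous.
Codon 7: AGA Arg / GCA Ala — nonsynonymous.
Codon 8: TCA Ser / TCA Ser — identical.
Codon 9: GTG Val / GGA Gly — nonsynonymous.
Codon 10: CAA Gln / GAA Glu — nonsynonymous.
Synonymous differences: 4.

4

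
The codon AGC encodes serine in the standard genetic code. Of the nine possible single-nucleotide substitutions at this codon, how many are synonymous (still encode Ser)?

Position 1: none → 0 synonymous.
Position 2: none → 0 synonymous.
Position 3: AGU → 1 synonymous.
Total: 0 + 0 + 1 = 1.

1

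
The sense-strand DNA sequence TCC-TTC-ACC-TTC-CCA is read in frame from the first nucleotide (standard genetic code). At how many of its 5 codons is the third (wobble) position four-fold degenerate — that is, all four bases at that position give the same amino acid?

Codon 1 TCC (Ser): third position 4-fold.
Codon 2 TTC (Phe): third position 2-fold.
Codon 3 ACC (Thr): third position 4-fold.
Codon 4 TTC (Phe): third position 2-fold.
Codon 5 CCA (Pro): third position 4-fold.
Four-fold degenerate third positions: 3.

3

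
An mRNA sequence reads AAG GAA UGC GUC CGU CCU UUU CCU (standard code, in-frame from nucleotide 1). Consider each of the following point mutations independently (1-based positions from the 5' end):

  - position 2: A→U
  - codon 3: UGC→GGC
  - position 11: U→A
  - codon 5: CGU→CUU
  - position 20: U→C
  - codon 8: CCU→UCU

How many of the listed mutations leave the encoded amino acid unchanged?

0

Codon 1: AAG (Lys) → AUG (Met) — missense.
Codon 3: UGC (Cys) → GGC (Gly) — missense.
Codon 4: GUC (Val) → GAC (Asp) — missense.
Codon 5: CGU (Arg) → CUU (Leu) — missense.
Codon 7: UUU (Phe) → UCU (Ser) — missense.
Codon 8: CCU (Pro) → UCU (Ser) — missense.
Synonymous: 0 of 6.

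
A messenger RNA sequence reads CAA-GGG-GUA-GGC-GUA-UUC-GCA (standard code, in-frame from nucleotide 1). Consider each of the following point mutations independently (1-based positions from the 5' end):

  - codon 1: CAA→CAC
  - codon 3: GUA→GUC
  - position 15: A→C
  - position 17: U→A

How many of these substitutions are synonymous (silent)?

Codon 1: CAA (Gln) → CAC (His) — missense.
Codon 3: GUA (Val) → GUC (Val) — synonymous.
Codon 5: GUA (Val) → GUC (Val) — synonymous.
Codon 6: UUC (Phe) → UAC (Tyr) — missense.
Synonymous: 2 of 4.

2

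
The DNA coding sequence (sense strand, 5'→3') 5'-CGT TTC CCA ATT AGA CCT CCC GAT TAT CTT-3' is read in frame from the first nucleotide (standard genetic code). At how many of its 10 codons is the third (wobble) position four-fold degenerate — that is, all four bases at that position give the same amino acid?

5

Codon 1 CGT (Arg): third position 4-fold.
Codon 2 TTC (Phe): third position 2-fold.
Codon 3 CCA (Pro): third position 4-fold.
Codon 4 ATT (Ile): third position 3-fold.
Codon 5 AGA (Arg): third position 2-fold.
Codon 6 CCT (Pro): third position 4-fold.
Codon 7 CCC (Pro): third position 4-fold.
Codon 8 GAT (Asp): third position 2-fold.
Codon 9 TAT (Tyr): third position 2-fold.
Codon 10 CTT (Leu): third position 4-fold.
Four-fold degenerate third positions: 5.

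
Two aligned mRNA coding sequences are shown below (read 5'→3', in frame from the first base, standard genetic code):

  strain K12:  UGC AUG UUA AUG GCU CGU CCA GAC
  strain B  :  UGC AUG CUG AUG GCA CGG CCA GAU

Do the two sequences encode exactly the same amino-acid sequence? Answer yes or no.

Codon 1: UGC Cys / UGC Cys — identical.
Codon 2: AUG Met / AUG Met — identical.
Codon 3: UUA Leu / CUG Leu — synonymous.
Codon 4: AUG Met / AUG Met — identical.
Codon 5: GCU Ala / GCA Ala — synonymous.
Codon 6: CGU Arg / CGG Arg — synonymous.
Codon 7: CCA Pro / CCA Pro — identical.
Codon 8: GAC Asp / GAU Asp — synonymous.
Nonsynonymous differences: 0 → same protein.

yes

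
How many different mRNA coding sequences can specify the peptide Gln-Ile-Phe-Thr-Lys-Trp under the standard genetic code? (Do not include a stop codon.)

96

Gln: 2 codons.
Ile: 3 codons.
Phe: 2 codons.
Thr: 4 codons.
Lys: 2 codons.
Trp: 1 codon.
2 × 3 × 2 × 4 × 2 × 1 = 96.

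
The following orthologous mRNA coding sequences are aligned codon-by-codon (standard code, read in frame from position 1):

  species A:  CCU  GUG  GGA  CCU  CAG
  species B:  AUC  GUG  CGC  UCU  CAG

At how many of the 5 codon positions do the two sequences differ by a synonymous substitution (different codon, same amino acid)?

0

Codon 1: CCU Pro / AUC Ile — nonsynonymous.
Codon 2: GUG Val / GUG Val — identical.
Codon 3: GGA Gly / CGC Arg — nonsynonymous.
Codon 4: CCU Pro / UCU Ser — nonsynonymous.
Codon 5: CAG Gln / CAG Gln — identical.
Synonymous differences: 0.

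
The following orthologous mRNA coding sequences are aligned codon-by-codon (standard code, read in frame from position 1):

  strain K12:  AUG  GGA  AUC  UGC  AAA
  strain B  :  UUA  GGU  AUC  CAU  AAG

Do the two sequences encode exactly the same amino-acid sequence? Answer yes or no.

Codon 1: AUG Met / UUA Leu — nonsynonymous.
Codon 2: GGA Gly / GGU Gly — synonymous.
Codon 3: AUC Ile / AUC Ile — identical.
Codon 4: UGC Cys / CAU His — nonsynonymous.
Codon 5: AAA Lys / AAG Lys — synonymous.
Nonsynonymous differences: 2 → different protein.

no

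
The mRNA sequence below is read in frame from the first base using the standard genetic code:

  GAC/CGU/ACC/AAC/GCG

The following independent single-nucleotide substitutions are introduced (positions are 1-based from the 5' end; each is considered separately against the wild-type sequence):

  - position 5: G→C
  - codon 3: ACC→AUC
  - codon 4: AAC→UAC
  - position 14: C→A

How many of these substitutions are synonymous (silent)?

Codon 2: CGU (Arg) → CCU (Pro) — missense.
Codon 3: ACC (Thr) → AUC (Ile) — missense.
Codon 4: AAC (Asn) → UAC (Tyr) — missense.
Codon 5: GCG (Ala) → GAG (Glu) — missense.
Synonymous: 0 of 4.

0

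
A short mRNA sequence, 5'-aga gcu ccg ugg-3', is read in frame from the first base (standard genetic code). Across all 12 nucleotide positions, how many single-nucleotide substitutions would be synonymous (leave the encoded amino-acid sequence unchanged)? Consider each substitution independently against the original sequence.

Codon 1 (AGA, Arg): 2 synonymous substitutions.
Codon 2 (GCU, Ala): 3 synonymous substitutions.
Codon 3 (CCG, Pro): 3 synonymous substitutions.
Codon 4 (UGG, Trp): 0 synonymous substitutions.
Total: 2 + 3 + 3 + 0 = 8.

8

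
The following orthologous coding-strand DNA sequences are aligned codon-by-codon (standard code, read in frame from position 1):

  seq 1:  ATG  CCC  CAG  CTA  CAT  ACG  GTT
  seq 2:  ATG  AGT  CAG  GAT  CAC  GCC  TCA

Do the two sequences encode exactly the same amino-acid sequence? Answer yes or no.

no

Codon 1: ATG Met / ATG Met — identical.
Codon 2: CCC Pro / AGT Ser — nonsynonymous.
Codon 3: CAG Gln / CAG Gln — identical.
Codon 4: CTA Leu / GAT Asp — nonsynonymous.
Codon 5: CAT His / CAC His — synonymous.
Codon 6: ACG Thr / GCC Ala — nonsynonymous.
Codon 7: GTT Val / TCA Ser — nonsynonymous.
Nonsynonymous differences: 4 → different protein.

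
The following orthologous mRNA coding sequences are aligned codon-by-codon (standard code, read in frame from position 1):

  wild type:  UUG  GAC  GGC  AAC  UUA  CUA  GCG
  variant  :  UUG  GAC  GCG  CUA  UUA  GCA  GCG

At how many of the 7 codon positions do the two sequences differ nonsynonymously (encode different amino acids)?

3

Codon 1: UUG Leu / UUG Leu — identical.
Codon 2: GAC Asp / GAC Asp — identical.
Codon 3: GGC Gly / GCG Ala — nonsynonymous.
Codon 4: AAC Asn / CUA Leu — nonsynonymous.
Codon 5: UUA Leu / UUA Leu — identical.
Codon 6: CUA Leu / GCA Ala — nonsynonymous.
Codon 7: GCG Ala / GCG Ala — identical.
Nonsynonymous differences: 3.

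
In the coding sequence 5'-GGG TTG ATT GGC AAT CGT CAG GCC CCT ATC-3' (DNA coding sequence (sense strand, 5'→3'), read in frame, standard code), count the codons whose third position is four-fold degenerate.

Codon 1 GGG (Gly): third position 4-fold.
Codon 2 TTG (Leu): third position 2-fold.
Codon 3 ATT (Ile): third position 3-fold.
Codon 4 GGC (Gly): third position 4-fold.
Codon 5 AAT (Asn): third position 2-fold.
Codon 6 CGT (Arg): third position 4-fold.
Codon 7 CAG (Gln): third position 2-fold.
Codon 8 GCC (Ala): third position 4-fold.
Codon 9 CCT (Pro): third position 4-fold.
Codon 10 ATC (Ile): third position 3-fold.
Four-fold degenerate third positions: 5.

5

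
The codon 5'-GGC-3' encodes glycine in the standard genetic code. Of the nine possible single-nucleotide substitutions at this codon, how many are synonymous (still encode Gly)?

Position 1: none → 0 synonymous.
Position 2: none → 0 synonymous.
Position 3: GGU, GGA, GGG → 3 synonymous.
Total: 0 + 0 + 3 = 3.

3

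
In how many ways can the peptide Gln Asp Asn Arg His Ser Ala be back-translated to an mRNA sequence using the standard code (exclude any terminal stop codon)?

Gln: 2 codons.
Asp: 2 codons.
Asn: 2 codons.
Arg: 6 codons.
His: 2 codons.
Ser: 6 codons.
Ala: 4 codons.
2 × 2 × 2 × 6 × 2 × 6 × 4 = 2304.

2304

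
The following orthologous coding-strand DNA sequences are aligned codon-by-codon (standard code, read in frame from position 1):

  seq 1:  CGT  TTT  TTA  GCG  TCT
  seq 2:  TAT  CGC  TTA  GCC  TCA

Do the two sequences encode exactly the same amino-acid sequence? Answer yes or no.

Codon 1: CGT Arg / TAT Tyr — nonsynonymous.
Codon 2: TTT Phe / CGC Arg — nonsynonymous.
Codon 3: TTA Leu / TTA Leu — identical.
Codon 4: GCG Ala / GCC Ala — synonymous.
Codon 5: TCT Ser / TCA Ser — synonymous.
Nonsynonymous differences: 2 → different protein.

no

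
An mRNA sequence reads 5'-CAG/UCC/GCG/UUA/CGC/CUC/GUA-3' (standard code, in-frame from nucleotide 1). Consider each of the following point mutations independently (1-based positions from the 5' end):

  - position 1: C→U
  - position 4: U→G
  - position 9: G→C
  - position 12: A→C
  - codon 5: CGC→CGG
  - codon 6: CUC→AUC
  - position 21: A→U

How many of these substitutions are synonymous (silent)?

3

Codon 1: CAG (Gln) → UAG (Stop) — nonsense.
Codon 2: UCC (Ser) → GCC (Ala) — missense.
Codon 3: GCG (Ala) → GCC (Ala) — synonymous.
Codon 4: UUA (Leu) → UUC (Phe) — missense.
Codon 5: CGC (Arg) → CGG (Arg) — synonymous.
Codon 6: CUC (Leu) → AUC (Ile) — missense.
Codon 7: GUA (Val) → GUU (Val) — synonymous.
Synonymous: 3 of 7.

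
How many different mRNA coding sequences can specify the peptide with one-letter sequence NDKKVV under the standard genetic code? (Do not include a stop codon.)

Asn: 2 codons.
Asp: 2 codons.
Lys: 2 codons.
Lys: 2 codons.
Val: 4 codons.
Val: 4 codons.
2 × 2 × 2 × 2 × 4 × 4 = 256.

256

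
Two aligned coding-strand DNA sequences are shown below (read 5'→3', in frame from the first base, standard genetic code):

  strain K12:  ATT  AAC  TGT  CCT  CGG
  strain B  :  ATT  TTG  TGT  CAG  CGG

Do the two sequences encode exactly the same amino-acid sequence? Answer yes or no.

Codon 1: ATT Ile / ATT Ile — identical.
Codon 2: AAC Asn / TTG Leu — nonsynonymous.
Codon 3: TGT Cys / TGT Cys — identical.
Codon 4: CCT Pro / CAG Gln — nonsynonymous.
Codon 5: CGG Arg / CGG Arg — identical.
Nonsynonymous differences: 2 → different protein.

no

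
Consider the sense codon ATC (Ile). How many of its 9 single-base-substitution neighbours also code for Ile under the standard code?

2

Position 1: none → 0 synonymous.
Position 2: none → 0 synonymous.
Position 3: ATT, ATA → 2 synonymous.
Total: 0 + 0 + 2 = 2.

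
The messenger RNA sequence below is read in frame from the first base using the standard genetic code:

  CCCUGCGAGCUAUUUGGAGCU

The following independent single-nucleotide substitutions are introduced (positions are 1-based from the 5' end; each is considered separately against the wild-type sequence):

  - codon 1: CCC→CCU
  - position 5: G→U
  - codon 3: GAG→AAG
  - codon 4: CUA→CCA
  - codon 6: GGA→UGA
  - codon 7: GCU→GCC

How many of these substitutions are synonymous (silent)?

Codon 1: CCC (Pro) → CCU (Pro) — synonymous.
Codon 2: UGC (Cys) → UUC (Phe) — missense.
Codon 3: GAG (Glu) → AAG (Lys) — missense.
Codon 4: CUA (Leu) → CCA (Pro) — missense.
Codon 6: GGA (Gly) → UGA (Stop) — nonsense.
Codon 7: GCU (Ala) → GCC (Ala) — synonymous.
Synonymous: 2 of 6.

2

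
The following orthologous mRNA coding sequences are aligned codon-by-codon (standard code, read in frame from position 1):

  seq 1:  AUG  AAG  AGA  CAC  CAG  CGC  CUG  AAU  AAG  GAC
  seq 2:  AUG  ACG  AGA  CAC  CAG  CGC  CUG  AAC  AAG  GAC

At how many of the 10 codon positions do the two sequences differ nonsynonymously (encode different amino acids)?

1

Codon 1: AUG Met / AUG Met — identical.
Codon 2: AAG Lys / ACG Thr — nonsynonymous.
Codon 3: AGA Arg / AGA Arg — identical.
Codon 4: CAC His / CAC His — identical.
Codon 5: CAG Gln / CAG Gln — identical.
Codon 6: CGC Arg / CGC Arg — identical.
Codon 7: CUG Leu / CUG Leu — identical.
Codon 8: AAU Asn / AAC Asn — synonymous.
Codon 9: AAG Lys / AAG Lys — identical.
Codon 10: GAC Asp / GAC Asp — identical.
Nonsynonymous differences: 1.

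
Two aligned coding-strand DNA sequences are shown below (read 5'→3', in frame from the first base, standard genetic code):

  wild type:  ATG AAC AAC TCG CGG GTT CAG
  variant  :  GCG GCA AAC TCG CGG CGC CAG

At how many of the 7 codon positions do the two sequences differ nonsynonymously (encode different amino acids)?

Codon 1: ATG Met / GCG Ala — nonsynonymous.
Codon 2: AAC Asn / GCA Ala — nonsynonymous.
Codon 3: AAC Asn / AAC Asn — identical.
Codon 4: TCG Ser / TCG Ser — identical.
Codon 5: CGG Arg / CGG Arg — identical.
Codon 6: GTT Val / CGC Arg — nonsynonymous.
Codon 7: CAG Gln / CAG Gln — identical.
Nonsynonymous differences: 3.

3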